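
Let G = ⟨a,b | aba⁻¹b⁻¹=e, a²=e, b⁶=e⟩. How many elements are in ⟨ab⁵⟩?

|⟨ab⁵⟩| equals the order of ab⁵. Compute successive powers until reaching e:
  (ab⁵)¹ = ab⁵, (ab⁵)² = b⁴, (ab⁵)³ = ab³, (ab⁵)⁴ = b², (ab⁵)⁵ = ab, (ab⁵)⁶ = e.
The smallest positive k with (ab⁵)ᵏ = e is 6, so |⟨ab⁵⟩| = 6.

Answer: 6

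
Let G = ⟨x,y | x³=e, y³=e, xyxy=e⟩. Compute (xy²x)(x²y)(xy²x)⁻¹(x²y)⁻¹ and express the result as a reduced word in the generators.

[(xy²x), (x²y)] = (xy²x)·(x²y)·(xy²x)⁻¹·(x²y)⁻¹.
  (xy²x) · (x²y) = x
  x · (xy²x) = yx²
  (yx²) · (y²x) = xy

Answer: xy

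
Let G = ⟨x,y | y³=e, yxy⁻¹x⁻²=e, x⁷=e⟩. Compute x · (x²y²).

Compute x · (x²y²) by multiplying left to right and reducing via the relations at each step:
  x · x² = x³
  (x³) · y² = x³y²

Answer: x³y²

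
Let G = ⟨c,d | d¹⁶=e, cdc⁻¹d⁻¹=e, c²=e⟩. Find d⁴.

Compute successive powers of d, reducing at each step:
  d²: d · d = d²
  d³: (d²) · d = d³
  d⁴: (d³) · d = d⁴

Answer: d⁴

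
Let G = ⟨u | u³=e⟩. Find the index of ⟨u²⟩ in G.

First find ord(u²) by computing successive powers:
  (u²)¹ = u², (u²)² = u, (u²)³ = e.
So |⟨u²⟩| = ord(u²) = 3. With |G| = 3, by Lagrange [G : ⟨u²⟩] = 3/3 = 1.

Answer: 1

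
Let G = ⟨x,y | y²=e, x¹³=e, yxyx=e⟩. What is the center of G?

An element z ∈ Z(G) iff z commutes with every generator.
For example e is central: e·x = x = x·e; e·y = y = y·e.
Whereas x ∉ Z(G) since x·y = xy ≠ x¹²y = y·x.
Checking each of the 26 elements this way gives Z(G) = {e}, of order 1.

Answer: {e}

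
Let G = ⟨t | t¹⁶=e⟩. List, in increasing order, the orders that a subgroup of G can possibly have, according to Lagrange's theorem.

|G| = 16 = 2⁴. By Lagrange's theorem the order of any subgroup divides 16; the divisors of 16 are 1, 2, 4, 8, 16.

Answer: 1, 2, 4, 8, 16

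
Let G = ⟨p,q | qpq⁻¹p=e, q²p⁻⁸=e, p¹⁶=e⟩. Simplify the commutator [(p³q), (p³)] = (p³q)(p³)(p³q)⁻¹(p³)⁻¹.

[(p³q), (p³)] = (p³q)·(p³)·(p³q)⁻¹·(p³)⁻¹.
  (p³q) · (p³) = q
  q · (p³q⁻¹) = p¹³
  (p¹³) · (p¹³) = p¹⁰

Answer: p¹⁰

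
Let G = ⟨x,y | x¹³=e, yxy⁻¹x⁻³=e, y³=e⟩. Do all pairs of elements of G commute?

x·y = xy but y·x = x³y, so x·y ≠ y·x and G is not abelian.

Answer: No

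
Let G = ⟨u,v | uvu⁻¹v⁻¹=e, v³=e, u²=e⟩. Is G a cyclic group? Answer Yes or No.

|G| = 6. The element uv has order 6 (its powers give 6 distinct elements), so ⟨uv⟩ = G and G is cyclic.

Answer: Yes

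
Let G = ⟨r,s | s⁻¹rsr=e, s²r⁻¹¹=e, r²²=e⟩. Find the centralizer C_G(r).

⟨r⟩ ⊆ C_G(r) since powers of r commute with r; so |C_G(r)| ≥ |⟨r⟩| = 22.
By orbit–stabilizer, |C_G(r)| = |G| / |conj. class of r| = 44 / 2 = 22.
The 22 elements commuting with r are {e, r, r², r³, r⁴, r⁵, r⁶, r⁷, r⁸, r⁹, r¹⁰, r¹¹, r¹², r¹³, r¹⁴, r¹⁵, r¹⁶, r¹⁷, r¹⁸, r¹⁹, r²⁰, r²¹}.

Answer: {e, r, r², r³, r⁴, r⁵, r⁶, r⁷, r⁸, r⁹, r¹⁰, r¹¹, r¹², r¹³, r¹⁴, r¹⁵, r¹⁶, r¹⁷, r¹⁸, r¹⁹, r²⁰, r²¹}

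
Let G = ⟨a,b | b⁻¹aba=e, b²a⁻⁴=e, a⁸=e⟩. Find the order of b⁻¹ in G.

Compute successive powers until reaching e:
  (b⁻¹)¹ = b⁻¹, (b⁻¹)² = a⁴, (b⁻¹)³ = b, (b⁻¹)⁴ = e.
The smallest positive k with (b⁻¹)ᵏ = e is 4.

Answer: 4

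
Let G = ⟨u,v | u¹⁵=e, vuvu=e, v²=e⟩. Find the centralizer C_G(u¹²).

⟨u¹²⟩ ⊆ C_G(u¹²) since powers of u¹² commute with u¹²; so |C_G(u¹²)| ≥ |⟨u¹²⟩| = 5.
By orbit–stabilizer, |C_G(u¹²)| = |G| / |conj. class of u¹²| = 30 / 2 = 15.
The 15 elements commuting with u¹² are {e, u, u², u³, u⁴, u⁵, u⁶, u⁷, u⁸, u⁹, u¹⁰, u¹¹, u¹², u¹³, u¹⁴}.

Answer: {e, u, u², u³, u⁴, u⁵, u⁶, u⁷, u⁸, u⁹, u¹⁰, u¹¹, u¹², u¹³, u¹⁴}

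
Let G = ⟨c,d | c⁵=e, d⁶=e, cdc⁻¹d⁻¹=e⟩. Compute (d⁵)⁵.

Compute successive powers of (d⁵), reducing at each step:
  (d⁵)²: (d⁵) · d⁵ = d⁴
  (d⁵)³: (d⁴) · d⁵ = d³
  (d⁵)⁴: (d³) · d⁵ = d²
  (d⁵)⁵: (d²) · d⁵ = d

Answer: d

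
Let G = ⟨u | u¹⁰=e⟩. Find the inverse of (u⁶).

The order of (u⁶) is 5 (smallest k with (u⁶)ᵏ = e), so (u⁶)⁻¹ = (u⁶)⁴ = u⁴.
Check: (u⁶) · (u⁴) → (u⁶) · u⁴ = e, giving e as required.

Answer: u⁴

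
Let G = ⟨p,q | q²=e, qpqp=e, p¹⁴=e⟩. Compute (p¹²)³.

Compute successive powers of (p¹²), reducing at each step:
  (p¹²)²: (p¹²) · p¹² = p¹⁰
  (p¹²)³: (p¹⁰) · p¹² = p⁸

Answer: p⁸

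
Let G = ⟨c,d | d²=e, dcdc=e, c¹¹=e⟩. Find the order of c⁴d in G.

Compute successive powers until reaching e:
  (c⁴d)¹ = c⁴d, (c⁴d)² = e.
The smallest positive k with (c⁴d)ᵏ = e is 2.

Answer: 2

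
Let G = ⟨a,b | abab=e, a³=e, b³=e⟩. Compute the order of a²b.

Compute successive powers until reaching e:
  (a²b)¹ = a²b, (a²b)² = b²a, (a²b)³ = e.
The smallest positive k with (a²b)ᵏ = e is 3.

Answer: 3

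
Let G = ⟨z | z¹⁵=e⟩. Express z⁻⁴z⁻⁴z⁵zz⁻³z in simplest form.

Multiply left to right, reducing at each step:
  (z¹¹) · z⁻⁴ = z⁷
  (z⁷) · z⁵ = z¹²
  (z¹²) · z = z¹³
  (z¹³) · z⁻³ = z¹⁰
  (z¹⁰) · z = z¹¹

Answer: z¹¹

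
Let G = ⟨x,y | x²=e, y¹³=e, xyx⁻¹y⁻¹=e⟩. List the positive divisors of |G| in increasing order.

|G| = 26 = 2 · 13. By Lagrange's theorem the order of any subgroup divides 26; the divisors of 26 are 1, 2, 13, 26.

Answer: 1, 2, 13, 26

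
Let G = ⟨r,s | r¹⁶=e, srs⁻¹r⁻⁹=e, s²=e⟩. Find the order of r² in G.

Compute successive powers until reaching e:
  (r²)¹ = r², (r²)² = r⁴, (r²)³ = r⁶, (r²)⁴ = r⁸, (r²)⁵ = r¹⁰, (r²)⁶ = r¹², (r²)⁷ = r¹⁴, (r²)⁸ = e.
The smallest positive k with (r²)ᵏ = e is 8.

Answer: 8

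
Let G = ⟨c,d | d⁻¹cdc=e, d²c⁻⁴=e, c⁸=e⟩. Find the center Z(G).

An element z ∈ Z(G) iff z commutes with every generator.
For example c⁴ is central: (c⁴)·c = c⁵ = c·(c⁴); (c⁴)·d = d⁻¹ = d·(c⁴).
Whereas c ∉ Z(G) since c·d = cd ≠ c³d⁻¹ = d·c.
Checking each of the 16 elements this way gives Z(G) = {e, c⁴}, of order 2.

Answer: {e, c⁴}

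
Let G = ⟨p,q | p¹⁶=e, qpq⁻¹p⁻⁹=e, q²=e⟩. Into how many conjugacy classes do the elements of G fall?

The conjugacy classes (representative and size) are:
  [e] (size 1), [p⁹] (size 2), [p²] (size 1), [p³] (size 2), [p⁴] (size 1), [p¹³] (size 2), [p⁶] (size 1), [p¹⁵] (size 2), [p⁸] (size 1), [p¹⁰] (size 1), [p¹²] (size 1), [p¹⁴] (size 1), [q] (size 2), [pq] (size 2), [p²q] (size 2), [p¹¹q] (size 2), [p⁴q] (size 2), [p¹³q] (size 2), [p¹⁴q] (size 2), [p¹⁵q] (size 2).
Class equation: 1 + 2 + 1 + 2 + 1 + 2 + 1 + 2 + 1 + 1 + 1 + 1 + 2 + 2 + 2 + 2 + 2 + 2 + 2 + 2 = 32 = |G|. So G has 20 conjugacy classes.

Answer: 20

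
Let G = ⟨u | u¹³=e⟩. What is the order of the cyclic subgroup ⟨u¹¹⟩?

|⟨u¹¹⟩| equals the order of u¹¹. Compute successive powers until reaching e:
  (u¹¹)¹ = u¹¹, (u¹¹)² = u⁹, (u¹¹)³ = u⁷, (u¹¹)⁴ = u⁵, (u¹¹)⁵ = u³, (u¹¹)⁶ = u, (u¹¹)⁷ = u¹², (u¹¹)⁸ = u¹⁰, (u¹¹)⁹ = u⁸, (u¹¹)¹⁰ = u⁶, (u¹¹)¹¹ = u⁴, (u¹¹)¹² = u², (u¹¹)¹³ = e.
The smallest positive k with (u¹¹)ᵏ = e is 13, so |⟨u¹¹⟩| = 13.

Answer: 13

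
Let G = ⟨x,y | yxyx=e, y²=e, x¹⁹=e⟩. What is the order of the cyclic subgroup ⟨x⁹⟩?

|⟨x⁹⟩| equals the order of x⁹. Compute successive powers until reaching e:
  (x⁹)¹ = x⁹, (x⁹)² = x¹⁸, (x⁹)³ = x⁸, (x⁹)⁴ = x¹⁷, (x⁹)⁵ = x⁷, (x⁹)⁶ = x¹⁶, (x⁹)⁷ = x⁶, (x⁹)⁸ = x¹⁵, (x⁹)⁹ = x⁵, (x⁹)¹⁰ = x¹⁴, (x⁹)¹¹ = x⁴, (x⁹)¹² = x¹³, (x⁹)¹³ = x³, (x⁹)¹⁴ = x¹², (x⁹)¹⁵ = x², (x⁹)¹⁶ = x¹¹, (x⁹)¹⁷ = x, (x⁹)¹⁸ = x¹⁰, (x⁹)¹⁹ = e.
The smallest positive k with (x⁹)ᵏ = e is 19, so |⟨x⁹⟩| = 19.

Answer: 19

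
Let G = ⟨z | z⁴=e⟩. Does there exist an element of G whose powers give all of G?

|G| = 4. The element z has order 4 (its powers give 4 distinct elements), so ⟨z⟩ = G and G is cyclic.

Answer: Yes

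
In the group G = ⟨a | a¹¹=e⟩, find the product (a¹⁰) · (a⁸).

Compute (a¹⁰) · (a⁸) by multiplying left to right and reducing via the relations at each step:
  (a¹⁰) · a⁸ = a⁷

Answer: a⁷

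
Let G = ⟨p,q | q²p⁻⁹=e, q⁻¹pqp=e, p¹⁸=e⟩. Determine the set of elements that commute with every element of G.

An element z ∈ Z(G) iff z commutes with every generator.
For example p⁹ is central: (p⁹)·p = p¹⁰ = p·(p⁹); (p⁹)·q = q⁻¹ = q·(p⁹).
Whereas p ∉ Z(G) since p·q = pq ≠ p⁸q⁻¹ = q·p.
Checking each of the 36 elements this way gives Z(G) = {e, p⁹}, of order 2.

Answer: {e, p⁹}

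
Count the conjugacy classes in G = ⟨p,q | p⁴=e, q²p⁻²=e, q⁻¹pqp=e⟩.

The conjugacy classes (representative and size) are:
  [e] (size 1), [p³] (size 2), [p²] (size 1), [q⁻¹] (size 2), [pq⁻¹] (size 2).
Class equation: 1 + 2 + 1 + 2 + 2 = 8 = |G|. So G has 5 conjugacy classes.

Answer: 5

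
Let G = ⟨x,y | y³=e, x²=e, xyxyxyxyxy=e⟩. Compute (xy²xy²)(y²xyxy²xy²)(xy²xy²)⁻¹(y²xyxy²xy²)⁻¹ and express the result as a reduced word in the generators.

[(xy²xy²), (y²xyxy²xy²)] = (xy²xy²)·(y²xyxy²xy²)·(xy²xy²)⁻¹·(y²xyxy²xy²)⁻¹.
  (xy²xy²) · (y²xyxy²xy²) = xyxy²xyxy²
  (xyxy²xyxy²) · (yxyx) = xy²xyxy
  (xy²xyxy) · (yxyxy²xy) = y²xyxy²xyx

Answer: y²xyxy²xyx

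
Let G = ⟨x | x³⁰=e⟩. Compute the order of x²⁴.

Compute successive powers until reaching e:
  (x²⁴)¹ = x²⁴, (x²⁴)² = x¹⁸, (x²⁴)³ = x¹², (x²⁴)⁴ = x⁶, (x²⁴)⁵ = e.
The smallest positive k with (x²⁴)ᵏ = e is 5.

Answer: 5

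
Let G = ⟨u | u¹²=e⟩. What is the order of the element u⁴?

Compute successive powers until reaching e:
  (u⁴)¹ = u⁴, (u⁴)² = u⁸, (u⁴)³ = e.
The smallest positive k with (u⁴)ᵏ = e is 3.

Answer: 3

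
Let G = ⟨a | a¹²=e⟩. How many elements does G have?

G is generated by a single element, so G is cyclic. The relator gives a¹² = e and no smaller power is forced to be e, so the 12 powers {a, e, a², a³, a⁴, a⁵, a⁶, a⁷, a⁸, a⁹, a¹¹, a¹⁰} are distinct. Hence |G| = 12.

Answer: 12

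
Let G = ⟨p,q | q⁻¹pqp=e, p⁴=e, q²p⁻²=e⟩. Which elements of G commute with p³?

⟨p³⟩ ⊆ C_G(p³) since powers of p³ commute with p³; so |C_G(p³)| ≥ |⟨p³⟩| = 4.
By orbit–stabilizer, |C_G(p³)| = |G| / |conj. class of p³| = 8 / 2 = 4.
The 4 elements commuting with p³ are {e, p, p², p³}.

Answer: {e, p, p², p³}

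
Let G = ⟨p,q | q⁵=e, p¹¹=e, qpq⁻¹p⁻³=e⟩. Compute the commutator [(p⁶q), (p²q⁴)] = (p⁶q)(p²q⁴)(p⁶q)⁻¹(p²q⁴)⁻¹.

[(p⁶q), (p²q⁴)] = (p⁶q)·(p²q⁴)·(p⁶q)⁻¹·(p²q⁴)⁻¹.
  (p⁶q) · (p²q⁴) = p
  p · (p⁹q⁴) = p¹⁰q⁴
  (p¹⁰q⁴) · (p⁵q) = p⁸

Answer: p⁸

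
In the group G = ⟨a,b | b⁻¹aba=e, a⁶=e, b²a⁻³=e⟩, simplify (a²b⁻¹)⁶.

Compute successive powers of (a²b⁻¹), reducing at each step:
  (a²b⁻¹)²: (a²b⁻¹) · a² = b⁻¹;   (b⁻¹) · b⁻¹ = a³
  (a²b⁻¹)³: (a³) · a² = a⁵;   (a⁵) · b⁻¹ = a²b
  (a²b⁻¹)⁴: (a²b) · a² = b;   b · b⁻¹ = e
  (a²b⁻¹)⁵: e · a² = a²;   (a²) · b⁻¹ = a²b⁻¹
  (a²b⁻¹)⁶: (a²b⁻¹) · a² = b⁻¹;   (b⁻¹) · b⁻¹ = a³

Answer: a³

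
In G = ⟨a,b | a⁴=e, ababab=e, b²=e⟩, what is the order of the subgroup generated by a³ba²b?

|⟨a³ba²b⟩| equals the order of a³ba²b. Compute successive powers until reaching e:
  (a³ba²b)¹ = a³ba²b, (a³ba²b)² = e.
The smallest positive k with (a³ba²b)ᵏ = e is 2, so |⟨a³ba²b⟩| = 2.

Answer: 2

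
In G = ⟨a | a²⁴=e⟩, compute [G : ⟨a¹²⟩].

First find ord(a¹²) by computing successive powers:
  (a¹²)¹ = a¹², (a¹²)² = e.
So |⟨a¹²⟩| = ord(a¹²) = 2. With |G| = 24, by Lagrange [G : ⟨a¹²⟩] = 24/2 = 12.

Answer: 12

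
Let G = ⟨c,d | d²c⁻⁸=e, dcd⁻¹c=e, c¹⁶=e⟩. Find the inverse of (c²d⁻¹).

The order of (c²d⁻¹) is 4 (smallest k with (c²d⁻¹)ᵏ = e), so (c²d⁻¹)⁻¹ = (c²d⁻¹)³ = c²d.
Check: (c²d⁻¹) · (c²d) → (c²d⁻¹) · c² = d⁻¹;   (d⁻¹) · d = e, giving e as required.

Answer: c²d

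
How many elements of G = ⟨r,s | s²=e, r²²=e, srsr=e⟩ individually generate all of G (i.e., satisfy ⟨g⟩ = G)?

⟨g⟩ = G would require ord(g) = |G| = 44, but the maximum element order in G is 22 < 44. So G is not cyclic and no single element generates it: the count is 0.

Answer: 0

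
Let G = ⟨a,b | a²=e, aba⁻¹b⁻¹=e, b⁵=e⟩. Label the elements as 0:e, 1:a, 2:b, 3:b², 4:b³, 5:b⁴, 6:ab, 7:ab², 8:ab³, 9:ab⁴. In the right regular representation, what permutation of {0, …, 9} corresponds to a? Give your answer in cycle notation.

(0 1)(2 6)(3 7)(4 8)(5 9)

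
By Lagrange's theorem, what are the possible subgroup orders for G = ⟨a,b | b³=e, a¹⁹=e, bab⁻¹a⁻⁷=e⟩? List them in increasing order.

|G| = 57 = 3 · 19. By Lagrange's theorem the order of any subgroup divides 57; the divisors of 57 are 1, 3, 19, 57.

Answer: 1, 3, 19, 57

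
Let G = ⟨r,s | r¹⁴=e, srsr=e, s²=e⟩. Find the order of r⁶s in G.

Compute successive powers until reaching e:
  (r⁶s)¹ = r⁶s, (r⁶s)² = e.
The smallest positive k with (r⁶s)ᵏ = e is 2.

Answer: 2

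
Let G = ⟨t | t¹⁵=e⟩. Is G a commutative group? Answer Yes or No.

G has a single generator, so G is cyclic and hence abelian.

Answer: Yes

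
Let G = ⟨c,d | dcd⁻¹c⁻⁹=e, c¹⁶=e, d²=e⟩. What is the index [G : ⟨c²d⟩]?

First find ord(c²d) by computing successive powers:
  (c²d)¹ = c²d, (c²d)² = c⁴, (c²d)³ = c⁶d, (c²d)⁴ = c⁸, (c²d)⁵ = c¹⁰d, (c²d)⁶ = c¹², (c²d)⁷ = c¹⁴d, (c²d)⁸ = e.
So |⟨c²d⟩| = ord(c²d) = 8. With |G| = 32, by Lagrange [G : ⟨c²d⟩] = 32/8 = 4.

Answer: 4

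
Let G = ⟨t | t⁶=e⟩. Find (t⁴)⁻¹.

The order of (t⁴) is 3 (smallest k with (t⁴)ᵏ = e), so (t⁴)⁻¹ = (t⁴)² = t².
Check: (t⁴) · (t²) → (t⁴) · t² = e, giving e as required.

Answer: t²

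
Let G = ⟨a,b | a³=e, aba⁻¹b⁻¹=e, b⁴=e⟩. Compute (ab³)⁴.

Compute successive powers of (ab³), reducing at each step:
  (ab³)²: (ab³) · a = a²b³;   (a²b³) · b³ = a²b²
  (ab³)³: (a²b²) · a = b²;   (b²) · b³ = b
  (ab³)⁴: b · a = ab;   (ab) · b³ = a

Answer: a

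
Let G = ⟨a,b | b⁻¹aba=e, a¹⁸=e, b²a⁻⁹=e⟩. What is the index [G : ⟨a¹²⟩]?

First find ord(a¹²) by computing successive powers:
  (a¹²)¹ = a¹², (a¹²)² = a⁶, (a¹²)³ = e.
So |⟨a¹²⟩| = ord(a¹²) = 3. With |G| = 36, by Lagrange [G : ⟨a¹²⟩] = 36/3 = 12.

Answer: 12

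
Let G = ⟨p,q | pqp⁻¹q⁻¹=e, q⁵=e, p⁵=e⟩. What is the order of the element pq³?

Compute successive powers until reaching e:
  (pq³)¹ = pq³, (pq³)² = p²q, (pq³)³ = p³q⁴, (pq³)⁴ = p⁴q², (pq³)⁵ = e.
The smallest positive k with (pq³)ᵏ = e is 5.

Answer: 5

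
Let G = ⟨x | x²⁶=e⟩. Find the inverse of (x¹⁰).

The order of (x¹⁰) is 13 (smallest k with (x¹⁰)ᵏ = e), so (x¹⁰)⁻¹ = (x¹⁰)¹² = x¹⁶.
Check: (x¹⁰) · (x¹⁶) → (x¹⁰) · x¹⁶ = e, giving e as required.

Answer: x¹⁶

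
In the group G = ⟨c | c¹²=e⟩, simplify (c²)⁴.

Compute successive powers of (c²), reducing at each step:
  (c²)²: (c²) · c² = c⁴
  (c²)³: (c⁴) · c² = c⁶
  (c²)⁴: (c⁶) · c² = c⁸

Answer: c⁸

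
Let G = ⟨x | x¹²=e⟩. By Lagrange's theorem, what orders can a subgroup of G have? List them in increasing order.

|G| = 12 = 2² · 3. By Lagrange's theorem the order of any subgroup divides 12; the divisors of 12 are 1, 2, 3, 4, 6, 12.

Answer: 1, 2, 3, 4, 6, 12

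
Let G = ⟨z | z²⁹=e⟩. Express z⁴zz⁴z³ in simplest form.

Multiply left to right, reducing at each step:
  (z⁴) · z = z⁵
  (z⁵) · z⁴ = z⁹
  (z⁹) · z³ = z¹²

Answer: z¹²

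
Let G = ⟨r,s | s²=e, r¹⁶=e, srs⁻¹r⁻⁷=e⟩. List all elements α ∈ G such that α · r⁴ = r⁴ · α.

⟨r⁴⟩ ⊆ C_G(r⁴) since powers of r⁴ commute with r⁴; so |C_G(r⁴)| ≥ |⟨r⁴⟩| = 4.
By orbit–stabilizer, |C_G(r⁴)| = |G| / |conj. class of r⁴| = 32 / 2 = 16.
The 16 elements commuting with r⁴ are {e, r, r², r³, r⁴, r⁵, r⁶, r⁷, r⁸, r⁹, r¹⁰, r¹¹, r¹², r¹³, r¹⁴, r¹⁵}.

Answer: {e, r, r², r³, r⁴, r⁵, r⁶, r⁷, r⁸, r⁹, r¹⁰, r¹¹, r¹², r¹³, r¹⁴, r¹⁵}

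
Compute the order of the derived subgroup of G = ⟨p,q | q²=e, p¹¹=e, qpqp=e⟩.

G' = [G, G] is generated by all commutators. The generator-pair commutators are: [p, q] = p².
The subgroup they normally generate is {e, p, p², p³, p⁴, p⁵, p⁶, p⁷, p⁸, p⁹, p¹⁰}, of order 11.
Check: |G/G'| = 22/11 = 2 is the order of the abelianisation.

Answer: 11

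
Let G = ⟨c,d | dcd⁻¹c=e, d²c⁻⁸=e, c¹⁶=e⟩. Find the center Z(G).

An element z ∈ Z(G) iff z commutes with every generator.
For example c⁸ is central: (c⁸)·c = c⁹ = c·(c⁸); (c⁸)·d = d⁻¹ = d·(c⁸).
Whereas c ∉ Z(G) since c·d = cd ≠ c⁷d⁻¹ = d·c.
Checking each of the 32 elements this way gives Z(G) = {e, c⁸}, of order 2.

Answer: {e, c⁸}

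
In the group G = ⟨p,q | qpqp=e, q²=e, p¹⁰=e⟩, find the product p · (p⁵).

Compute p · (p⁵) by multiplying left to right and reducing via the relations at each step:
  p · p⁵ = p⁶

Answer: p⁶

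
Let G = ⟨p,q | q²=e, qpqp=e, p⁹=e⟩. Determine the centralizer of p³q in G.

⟨p³q⟩ ⊆ C_G(p³q) since powers of p³q commute with p³q; so |C_G(p³q)| ≥ |⟨p³q⟩| = 2.
By orbit–stabilizer, |C_G(p³q)| = |G| / |conj. class of p³q| = 18 / 9 = 2.
The 2 elements commuting with p³q are {e, p³q}.

Answer: {e, p³q}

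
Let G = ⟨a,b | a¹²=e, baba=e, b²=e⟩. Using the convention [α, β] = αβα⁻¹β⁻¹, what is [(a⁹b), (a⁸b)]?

[(a⁹b), (a⁸b)] = (a⁹b)·(a⁸b)·(a⁹b)⁻¹·(a⁸b)⁻¹.
  (a⁹b) · (a⁸b) = a
  a · (a⁹b) = a¹⁰b
  (a¹⁰b) · (a⁸b) = a²

Answer: a²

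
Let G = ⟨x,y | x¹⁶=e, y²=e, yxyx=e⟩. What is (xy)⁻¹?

The order of (xy) is 2 (smallest k with (xy)ᵏ = e), so (xy)⁻¹ = (xy)¹ = xy.
Check: (xy) · (xy) → (xy) · x = y;   y · y = e, giving e as required.

Answer: xy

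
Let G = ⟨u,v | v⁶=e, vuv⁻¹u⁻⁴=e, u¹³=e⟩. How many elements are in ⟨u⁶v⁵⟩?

|⟨u⁶v⁵⟩| equals the order of u⁶v⁵. Compute successive powers until reaching e:
  (u⁶v⁵)¹ = u⁶v⁵, (u⁶v⁵)² = uv⁴, (u⁶v⁵)³ = u³v³, (u⁶v⁵)⁴ = u¹⁰v², (u⁶v⁵)⁵ = u²v, (u⁶v⁵)⁶ = e.
The smallest positive k with (u⁶v⁵)ᵏ = e is 6, so |⟨u⁶v⁵⟩| = 6.

Answer: 6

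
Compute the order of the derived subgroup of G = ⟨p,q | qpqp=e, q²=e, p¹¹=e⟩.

G' = [G, G] is generated by all commutators. The generator-pair commutators are: [p, q] = p².
The subgroup they normally generate is {e, p, p², p³, p⁴, p⁵, p⁶, p⁷, p⁸, p⁹, p¹⁰}, of order 11.
Check: |G/G'| = 22/11 = 2 is the order of the abelianisation.

Answer: 11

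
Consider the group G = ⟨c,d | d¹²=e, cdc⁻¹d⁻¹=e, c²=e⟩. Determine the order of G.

Enumerate words in the generators, reducing via the relations: the distinct elements are
  {c, d, e, cd, d², d³, d⁴, d⁵, d⁶, d⁷, d⁸, d⁹, cd², cd³, cd⁴, cd⁵, cd⁶, cd⁷, cd⁸, cd⁹, d¹¹, d¹⁰, cd¹¹, cd¹⁰}.
No further products give new elements, so |G| = 24.

Answer: 24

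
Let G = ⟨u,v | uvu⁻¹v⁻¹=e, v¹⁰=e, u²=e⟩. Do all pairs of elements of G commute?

Each pair of generators commutes: u·v = uv = v·u. Since the generators pairwise commute, every element of G commutes with every other, so G is abelian.

Answer: Yes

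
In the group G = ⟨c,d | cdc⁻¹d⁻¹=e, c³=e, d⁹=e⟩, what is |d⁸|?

Compute successive powers until reaching e:
  (d⁸)¹ = d⁸, (d⁸)² = d⁷, (d⁸)³ = d⁶, (d⁸)⁴ = d⁵, (d⁸)⁵ = d⁴, (d⁸)⁶ = d³, (d⁸)⁷ = d², (d⁸)⁸ = d, (d⁸)⁹ = e.
The smallest positive k with (d⁸)ᵏ = e is 9.

Answer: 9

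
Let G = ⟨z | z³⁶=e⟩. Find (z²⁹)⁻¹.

The order of (z²⁹) is 36 (smallest k with (z²⁹)ᵏ = e), so (z²⁹)⁻¹ = (z²⁹)³⁵ = z⁷.
Check: (z²⁹) · (z⁷) → (z²⁹) · z⁷ = e, giving e as required.

Answer: z⁷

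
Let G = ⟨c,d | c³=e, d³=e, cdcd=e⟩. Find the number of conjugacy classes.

The conjugacy classes (representative and size) are:
  [e] (size 1), [dc²] (size 4), [d²c] (size 4), [c²d²] (size 3).
Class equation: 1 + 4 + 4 + 3 = 12 = |G|. So G has 4 conjugacy classes.

Answer: 4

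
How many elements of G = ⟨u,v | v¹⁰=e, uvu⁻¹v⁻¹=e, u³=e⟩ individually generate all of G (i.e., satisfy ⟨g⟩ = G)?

G is cyclic of order 30. An element generates G iff its order is 30, and a cyclic group of order 30 has exactly φ(30) = 8 such elements.

Answer: 8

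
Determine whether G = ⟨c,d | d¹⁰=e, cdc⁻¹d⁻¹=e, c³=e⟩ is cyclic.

|G| = 30. The element cd has order 30 (its powers give 30 distinct elements), so ⟨cd⟩ = G and G is cyclic.

Answer: Yes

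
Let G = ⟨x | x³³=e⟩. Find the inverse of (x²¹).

The order of (x²¹) is 11 (smallest k with (x²¹)ᵏ = e), so (x²¹)⁻¹ = (x²¹)¹⁰ = x¹².
Check: (x²¹) · (x¹²) → (x²¹) · x¹² = e, giving e as required.

Answer: x¹²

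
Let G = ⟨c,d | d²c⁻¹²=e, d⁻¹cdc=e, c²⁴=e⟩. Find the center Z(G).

An element z ∈ Z(G) iff z commutes with every generator.
For example c¹² is central: (c¹²)·c = c¹³ = c·(c¹²); (c¹²)·d = d⁻¹ = d·(c¹²).
Whereas c ∉ Z(G) since c·d = cd ≠ c¹¹d⁻¹ = d·c.
Checking each of the 48 elements this way gives Z(G) = {e, c¹²}, of order 2.

Answer: {e, c¹²}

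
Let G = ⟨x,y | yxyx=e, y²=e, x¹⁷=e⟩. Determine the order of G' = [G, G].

G' = [G, G] is generated by all commutators. The generator-pair commutators are: [x, y] = x².
The subgroup they normally generate is {e, x, x², x³, x⁴, x⁵, x⁶, x⁷, x⁸, x⁹, x¹⁰, x¹¹, x¹², x¹³, x¹⁴, x¹⁵, x¹⁶}, of order 17.
Check: |G/G'| = 34/17 = 2 is the order of the abelianisation.

Answer: 17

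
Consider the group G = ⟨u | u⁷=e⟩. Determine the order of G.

G is generated by a single element, so G is cyclic. The relator gives u⁷ = e and no smaller power is forced to be e, so the 7 powers {e, u, u², u³, u⁴, u⁵, u⁶} are distinct. Hence |G| = 7.

Answer: 7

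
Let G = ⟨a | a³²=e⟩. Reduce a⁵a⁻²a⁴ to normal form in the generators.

Multiply left to right, reducing at each step:
  (a⁵) · a⁻² = a³
  (a³) · a⁴ = a⁷

Answer: a⁷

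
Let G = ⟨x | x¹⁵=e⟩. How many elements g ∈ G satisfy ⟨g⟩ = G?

G is cyclic of order 15. An element generates G iff its order is 15, and a cyclic group of order 15 has exactly φ(15) = 8 such elements.

Answer: 8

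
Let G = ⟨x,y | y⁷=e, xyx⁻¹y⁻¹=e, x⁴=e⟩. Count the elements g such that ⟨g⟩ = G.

G is cyclic of order 28. An element generates G iff its order is 28, and a cyclic group of order 28 has exactly φ(28) = 12 such elements.

Answer: 12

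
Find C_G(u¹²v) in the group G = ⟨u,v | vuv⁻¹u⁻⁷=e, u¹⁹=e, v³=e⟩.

⟨u¹²v⟩ ⊆ C_G(u¹²v) since powers of u¹²v commute with u¹²v; so |C_G(u¹²v)| ≥ |⟨u¹²v⟩| = 3.
By orbit–stabilizer, |C_G(u¹²v)| = |G| / |conj. class of u¹²v| = 57 / 19 = 3.
The 3 elements commuting with u¹²v are {e, uv², u¹²v}.

Answer: {e, uv², u¹²v}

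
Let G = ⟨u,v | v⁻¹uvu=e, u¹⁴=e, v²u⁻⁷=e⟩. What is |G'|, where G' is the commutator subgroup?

G' = [G, G] is generated by all commutators. The generator-pair commutators are: [u, v] = u².
The subgroup they normally generate is {e, u², u⁴, u⁶, u⁸, u¹⁰, u¹²}, of order 7.
Check: |G/G'| = 28/7 = 4 is the order of the abelianisation.

Answer: 7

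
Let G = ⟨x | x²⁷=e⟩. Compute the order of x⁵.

Compute successive powers until reaching e:
  (x⁵)¹ = x⁵, (x⁵)² = x¹⁰, (x⁵)³ = x¹⁵, (x⁵)⁴ = x²⁰, (x⁵)⁵ = x²⁵, (x⁵)⁶ = x³, (x⁵)⁷ = x⁸, (x⁵)⁸ = x¹³, (x⁵)⁹ = x¹⁸, (x⁵)¹⁰ = x²³, (x⁵)¹¹ = x, (x⁵)¹² = x⁶, (x⁵)¹³ = x¹¹, (x⁵)¹⁴ = x¹⁶, (x⁵)¹⁵ = x²¹, (x⁵)¹⁶ = x²⁶, (x⁵)¹⁷ = x⁴, (x⁵)¹⁸ = x⁹, (x⁵)¹⁹ = x¹⁴, (x⁵)²⁰ = x¹⁹, (x⁵)²¹ = x²⁴, (x⁵)²² = x², (x⁵)²³ = x⁷, (x⁵)²⁴ = x¹², (x⁵)²⁵ = x¹⁷, (x⁵)²⁶ = x²², (x⁵)²⁷ = e.
The smallest positive k with (x⁵)ᵏ = e is 27.

Answer: 27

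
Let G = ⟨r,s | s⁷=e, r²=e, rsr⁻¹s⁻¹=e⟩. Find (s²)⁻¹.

The order of (s²) is 7 (smallest k with (s²)ᵏ = e), so (s²)⁻¹ = (s²)⁶ = s⁵.
Check: (s²) · (s⁵) → (s²) · s⁵ = e, giving e as required.

Answer: s⁵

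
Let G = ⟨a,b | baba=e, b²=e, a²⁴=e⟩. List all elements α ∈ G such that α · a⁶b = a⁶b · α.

⟨a⁶b⟩ ⊆ C_G(a⁶b) since powers of a⁶b commute with a⁶b; so |C_G(a⁶b)| ≥ |⟨a⁶b⟩| = 2.
By orbit–stabilizer, |C_G(a⁶b)| = |G| / |conj. class of a⁶b| = 48 / 12 = 4.
The 4 elements commuting with a⁶b are {e, a¹², a⁶b, a¹⁸b}.

Answer: {e, a¹², a⁶b, a¹⁸b}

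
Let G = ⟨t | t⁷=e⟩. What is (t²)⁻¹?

The order of (t²) is 7 (smallest k with (t²)ᵏ = e), so (t²)⁻¹ = (t²)⁶ = t⁵.
Check: (t²) · (t⁵) → (t²) · t⁵ = e, giving e as required.

Answer: t⁵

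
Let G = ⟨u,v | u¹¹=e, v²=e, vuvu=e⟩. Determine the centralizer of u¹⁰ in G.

⟨u¹⁰⟩ ⊆ C_G(u¹⁰) since powers of u¹⁰ commute with u¹⁰; so |C_G(u¹⁰)| ≥ |⟨u¹⁰⟩| = 11.
By orbit–stabilizer, |C_G(u¹⁰)| = |G| / |conj. class of u¹⁰| = 22 / 2 = 11.
The 11 elements commuting with u¹⁰ are {e, u, u², u³, u⁴, u⁵, u⁶, u⁷, u⁸, u⁹, u¹⁰}.

Answer: {e, u, u², u³, u⁴, u⁵, u⁶, u⁷, u⁸, u⁹, u¹⁰}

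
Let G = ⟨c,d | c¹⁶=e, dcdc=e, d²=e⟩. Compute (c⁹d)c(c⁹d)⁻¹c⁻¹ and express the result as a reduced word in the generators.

[(c⁹d), c] = (c⁹d)·c·(c⁹d)⁻¹·c⁻¹.
  (c⁹d) · c = c⁸d
  (c⁸d) · (c⁹d) = c¹⁵
  (c¹⁵) · (c¹⁵) = c¹⁴

Answer: c¹⁴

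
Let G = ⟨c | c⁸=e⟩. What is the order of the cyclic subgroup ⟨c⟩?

|⟨c⟩| equals the order of c. Compute successive powers until reaching e:
  c¹ = c, c² = c², c³ = c³, c⁴ = c⁴, c⁵ = c⁵, c⁶ = c⁶, c⁷ = c⁷, c⁸ = e.
The smallest positive k with cᵏ = e is 8, so |⟨c⟩| = 8.

Answer: 8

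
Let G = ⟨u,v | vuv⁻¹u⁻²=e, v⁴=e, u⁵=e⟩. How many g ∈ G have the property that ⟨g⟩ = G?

⟨g⟩ = G would require ord(g) = |G| = 20, but the maximum element order in G is 5 < 20. So G is not cyclic and no single element generates it: the count is 0.

Answer: 0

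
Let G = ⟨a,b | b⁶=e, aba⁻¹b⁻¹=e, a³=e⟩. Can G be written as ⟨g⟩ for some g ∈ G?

|G| = 18, but the maximum element order in G is 6 < 18. No single element generates all of G, so G is not cyclic.

Answer: No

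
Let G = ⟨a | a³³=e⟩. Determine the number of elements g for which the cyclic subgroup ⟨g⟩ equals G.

G is cyclic of order 33. An element generates G iff its order is 33, and a cyclic group of order 33 has exactly φ(33) = 20 such elements.

Answer: 20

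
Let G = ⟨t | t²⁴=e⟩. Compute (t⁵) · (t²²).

Compute (t⁵) · (t²²) by multiplying left to right and reducing via the relations at each step:
  (t⁵) · t²² = t³

Answer: t³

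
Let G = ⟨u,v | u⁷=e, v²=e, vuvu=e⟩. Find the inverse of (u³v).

The order of (u³v) is 2 (smallest k with (u³v)ᵏ = e), so (u³v)⁻¹ = (u³v)¹ = u³v.
Check: (u³v) · (u³v) → (u³v) · u³ = v;   v · v = e, giving e as required.

Answer: u³v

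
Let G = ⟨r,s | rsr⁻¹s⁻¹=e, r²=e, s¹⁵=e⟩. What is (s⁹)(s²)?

Compute (s⁹) · (s²) by multiplying left to right and reducing via the relations at each step:
  (s⁹) · s² = s¹¹

Answer: s¹¹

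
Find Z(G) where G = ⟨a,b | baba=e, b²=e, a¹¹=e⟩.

An element z ∈ Z(G) iff z commutes with every generator.
For example e is central: e·a = a = a·e; e·b = b = b·e.
Whereas a ∉ Z(G) since a·b = ab ≠ a¹⁰b = b·a.
Checking each of the 22 elements this way gives Z(G) = {e}, of order 1.

Answer: {e}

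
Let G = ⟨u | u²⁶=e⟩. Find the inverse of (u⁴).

The order of (u⁴) is 13 (smallest k with (u⁴)ᵏ = e), so (u⁴)⁻¹ = (u⁴)¹² = u²².
Check: (u⁴) · (u²²) → (u⁴) · u²² = e, giving e as required.

Answer: u²²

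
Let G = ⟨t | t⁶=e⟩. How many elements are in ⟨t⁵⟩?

|⟨t⁵⟩| equals the order of t⁵. Compute successive powers until reaching e:
  (t⁵)¹ = t⁵, (t⁵)² = t⁴, (t⁵)³ = t³, (t⁵)⁴ = t², (t⁵)⁵ = t, (t⁵)⁶ = e.
The smallest positive k with (t⁵)ᵏ = e is 6, so |⟨t⁵⟩| = 6.

Answer: 6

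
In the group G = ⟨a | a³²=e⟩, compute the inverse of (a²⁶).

The order of (a²⁶) is 16 (smallest k with (a²⁶)ᵏ = e), so (a²⁶)⁻¹ = (a²⁶)¹⁵ = a⁶.
Check: (a²⁶) · (a⁶) → (a²⁶) · a⁶ = e, giving e as required.

Answer: a⁶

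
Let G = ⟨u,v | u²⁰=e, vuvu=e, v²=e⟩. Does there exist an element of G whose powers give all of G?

Every cyclic group is abelian. But u·v = uv while v·u = u¹⁹v, so u·v ≠ v·u and G is not abelian. Hence G is not cyclic.

Answer: No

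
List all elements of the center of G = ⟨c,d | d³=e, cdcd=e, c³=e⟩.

An element z ∈ Z(G) iff z commutes with every generator.
For example e is central: e·c = c = c·e; e·d = d = d·e.
Whereas c ∉ Z(G) since c·d = cd ≠ c²d² = d·c.
Checking each of the 12 elements this way gives Z(G) = {e}, of order 1.

Answer: {e}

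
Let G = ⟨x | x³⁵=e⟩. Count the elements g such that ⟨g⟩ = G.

G is cyclic of order 35. An element generates G iff its order is 35, and a cyclic group of order 35 has exactly φ(35) = 24 such elements.

Answer: 24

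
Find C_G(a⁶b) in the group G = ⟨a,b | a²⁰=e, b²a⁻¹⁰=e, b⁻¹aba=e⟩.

⟨a⁶b⟩ ⊆ C_G(a⁶b) since powers of a⁶b commute with a⁶b; so |C_G(a⁶b)| ≥ |⟨a⁶b⟩| = 4.
By orbit–stabilizer, |C_G(a⁶b)| = |G| / |conj. class of a⁶b| = 40 / 10 = 4.
The 4 elements commuting with a⁶b are {e, a¹⁰, a⁶b, a⁶b⁻¹}.

Answer: {e, a¹⁰, a⁶b, a⁶b⁻¹}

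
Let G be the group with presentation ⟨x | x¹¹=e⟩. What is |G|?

G is generated by a single element, so G is cyclic. The relator gives x¹¹ = e and no smaller power is forced to be e, so the 11 powers {e, x, x², x³, x⁴, x⁵, x⁶, x⁷, x⁸, x⁹, x¹⁰} are distinct. Hence |G| = 11.

Answer: 11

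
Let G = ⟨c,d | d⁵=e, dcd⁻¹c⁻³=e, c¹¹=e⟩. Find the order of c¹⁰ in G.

Compute successive powers until reaching e:
  (c¹⁰)¹ = c¹⁰, (c¹⁰)² = c⁹, (c¹⁰)³ = c⁸, (c¹⁰)⁴ = c⁷, (c¹⁰)⁵ = c⁶, (c¹⁰)⁶ = c⁵, (c¹⁰)⁷ = c⁴, (c¹⁰)⁸ = c³, (c¹⁰)⁹ = c², (c¹⁰)¹⁰ = c, (c¹⁰)¹¹ = e.
The smallest positive k with (c¹⁰)ᵏ = e is 11.

Answer: 11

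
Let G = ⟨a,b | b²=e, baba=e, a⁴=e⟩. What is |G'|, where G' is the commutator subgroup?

G' = [G, G] is generated by all commutators. The generator-pair commutators are: [a, b] = a².
The subgroup they normally generate is {e, a²}, of order 2.
Check: |G/G'| = 8/2 = 4 is the order of the abelianisation.

Answer: 2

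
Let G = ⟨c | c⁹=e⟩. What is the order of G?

G is generated by a single element, so G is cyclic. The relator gives c⁹ = e and no smaller power is forced to be e, so the 9 powers {c, e, c², c³, c⁴, c⁵, c⁶, c⁷, c⁸} are distinct. Hence |G| = 9.

Answer: 9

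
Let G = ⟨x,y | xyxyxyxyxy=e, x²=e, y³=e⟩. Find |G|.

Enumerate words in the generators, reducing via the relations: the distinct elements are
  {e, x, y, xy, yx, y², xyx, xy², yxy, y²x, xyxy, xy²x, yxyx, yxy², y²xy, xyxyx, xyxy², xy²xy, yxy²x, y²xyx, y²xy², xyxy²x, xy²xyx, xy²xy², yxyxy², yxy²xy, y²xyxy, y²xy²x, xyxy²xy, xy²xyxy, xy²xy²x, yxyxy²x, yxy²xyx, yxy²xy², y²xyxy², y²xy²xy, xyxy²xyx, xyxy²xy², xy²xyxy², yxyxy²xy, yxy²xyxy, y²xyxy²x, y²xy²xyx, xyxy²xyxy, xy²xyxy²x, yxyxy²xy², yxy²xyxy², y²xyxy²xy, y²xy²xyxy, xyxy²xyxy², xy²xyxy²xy, yxy²xyxy²x, y²xyxy²xyx, y²xyxy²xy², y²xy²xyxy², xyxy²xyxy²x, xy²xyxy²xyx, xy²xyxy²xy², yxy²xyxy²xy, xyxy²xyxy²xy}.
No further products give new elements, so |G| = 60.

Answer: 60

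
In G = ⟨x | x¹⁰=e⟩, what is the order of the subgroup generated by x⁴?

|⟨x⁴⟩| equals the order of x⁴. Compute successive powers until reaching e:
  (x⁴)¹ = x⁴, (x⁴)² = x⁸, (x⁴)³ = x², (x⁴)⁴ = x⁶, (x⁴)⁵ = e.
The smallest positive k with (x⁴)ᵏ = e is 5, so |⟨x⁴⟩| = 5.

Answer: 5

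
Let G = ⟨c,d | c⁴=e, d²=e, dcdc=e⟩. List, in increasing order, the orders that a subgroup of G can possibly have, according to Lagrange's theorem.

|G| = 8 = 2³. By Lagrange's theorem the order of any subgroup divides 8; the divisors of 8 are 1, 2, 4, 8.

Answer: 1, 2, 4, 8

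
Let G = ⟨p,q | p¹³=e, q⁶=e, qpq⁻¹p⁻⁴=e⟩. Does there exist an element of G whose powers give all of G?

Every cyclic group is abelian. But p·q = pq while q·p = p⁴q, so p·q ≠ q·p and G is not abelian. Hence G is not cyclic.

Answer: No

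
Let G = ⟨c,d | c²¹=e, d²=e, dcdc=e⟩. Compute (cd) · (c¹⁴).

Compute (cd) · (c¹⁴) by multiplying left to right and reducing via the relations at each step:
  (cd) · c¹⁴ = c⁸d

Answer: c⁸d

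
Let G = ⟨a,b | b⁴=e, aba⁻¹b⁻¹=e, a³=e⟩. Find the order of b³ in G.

Compute successive powers until reaching e:
  (b³)¹ = b³, (b³)² = b², (b³)³ = b, (b³)⁴ = e.
The smallest positive k with (b³)ᵏ = e is 4.

Answer: 4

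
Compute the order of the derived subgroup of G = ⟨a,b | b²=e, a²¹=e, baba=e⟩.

G' = [G, G] is generated by all commutators. The generator-pair commutators are: [a, b] = a².
The subgroup they normally generate is {e, a, a², a³, a⁴, a⁵, a⁶, a⁷, a⁸, a⁹, a¹⁰, a¹¹, a¹², a¹³, a¹⁴, a¹⁵, a¹⁶, a¹⁷, a¹⁸, a¹⁹, a²⁰}, of order 21.
Check: |G/G'| = 42/21 = 2 is the order of the abelianisation.

Answer: 21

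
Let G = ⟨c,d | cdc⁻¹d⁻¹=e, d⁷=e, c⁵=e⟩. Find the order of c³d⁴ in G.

Compute successive powers until reaching e:
  (c³d⁴)¹ = c³d⁴, (c³d⁴)² = cd, (c³d⁴)³ = c⁴d⁵, (c³d⁴)⁴ = c²d², (c³d⁴)⁵ = d⁶, (c³d⁴)⁶ = c³d³, (c³d⁴)⁷ = c, (c³d⁴)⁸ = c⁴d⁴, (c³d⁴)⁹ = c²d, (c³d⁴)¹⁰ = d⁵, (c³d⁴)¹¹ = c³d², (c³d⁴)¹² = cd⁶, (c³d⁴)¹³ = c⁴d³, (c³d⁴)¹⁴ = c², (c³d⁴)¹⁵ = d⁴, (c³d⁴)¹⁶ = c³d, (c³d⁴)¹⁷ = cd⁵, (c³d⁴)¹⁸ = c⁴d², (c³d⁴)¹⁹ = c²d⁶, (c³d⁴)²⁰ = d³, (c³d⁴)²¹ = c³, (c³d⁴)²² = cd⁴, (c³d⁴)²³ = c⁴d, (c³d⁴)²⁴ = c²d⁵, (c³d⁴)²⁵ = d², (c³d⁴)²⁶ = c³d⁶, (c³d⁴)²⁷ = cd³, (c³d⁴)²⁸ = c⁴, (c³d⁴)²⁹ = c²d⁴, (c³d⁴)³⁰ = d, (c³d⁴)³¹ = c³d⁵, (c³d⁴)³² = cd², (c³d⁴)³³ = c⁴d⁶, (c³d⁴)³⁴ = c²d³, (c³d⁴)³⁵ = e.
The smallest positive k with (c³d⁴)ᵏ = e is 35.

Answer: 35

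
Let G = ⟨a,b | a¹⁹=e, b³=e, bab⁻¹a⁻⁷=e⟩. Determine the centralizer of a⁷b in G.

⟨a⁷b⟩ ⊆ C_G(a⁷b) since powers of a⁷b commute with a⁷b; so |C_G(a⁷b)| ≥ |⟨a⁷b⟩| = 3.
By orbit–stabilizer, |C_G(a⁷b)| = |G| / |conj. class of a⁷b| = 57 / 19 = 3.
The 3 elements commuting with a⁷b are {e, a⁷b, a¹⁸b²}.

Answer: {e, a⁷b, a¹⁸b²}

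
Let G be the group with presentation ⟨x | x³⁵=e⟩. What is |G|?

G is generated by a single element, so G is cyclic. The relator gives x³⁵ = e and no smaller power is forced to be e, so the 35 powers {e, x, x², x³, x⁴, x⁵, x⁶, x⁷, x⁸, x⁹, x²², x²³, x²¹, x²⁰, x²⁴, x²⁵, x²⁶, x²⁷, x²⁸, x²⁹, x³², x³³, x³¹, x³⁰, x³⁴, x¹², x¹³, x¹¹, x¹⁰, x¹⁴, x¹⁵, x¹⁶, x¹⁷, x¹⁸, x¹⁹} are distinct. Hence |G| = 35.

Answer: 35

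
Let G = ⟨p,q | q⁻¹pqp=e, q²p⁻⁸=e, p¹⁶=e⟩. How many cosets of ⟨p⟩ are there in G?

First find ord(p) by computing successive powers:
  p¹ = p, p² = p², p³ = p³, p⁴ = p⁴, p⁵ = p⁵, p⁶ = p⁶, p⁷ = p⁷, p⁸ = p⁸, p⁹ = p⁹, p¹⁰ = p¹⁰, p¹¹ = p¹¹, p¹² = p¹², p¹³ = p¹³, p¹⁴ = p¹⁴, p¹⁵ = p¹⁵, p¹⁶ = e.
So |⟨p⟩| = ord(p) = 16. With |G| = 32, by Lagrange [G : ⟨p⟩] = 32/16 = 2.

Answer: 2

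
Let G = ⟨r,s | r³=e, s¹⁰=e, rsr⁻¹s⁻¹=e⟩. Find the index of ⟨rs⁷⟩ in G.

First find ord(rs⁷) by computing successive powers:
  (rs⁷)¹ = rs⁷, (rs⁷)² = r²s⁴, (rs⁷)³ = s, (rs⁷)⁴ = rs⁸, (rs⁷)⁵ = r²s⁵, (rs⁷)⁶ = s², (rs⁷)⁷ = rs⁹, (rs⁷)⁸ = r²s⁶, (rs⁷)⁹ = s³, (rs⁷)¹⁰ = r, (rs⁷)¹¹ = r²s⁷, (rs⁷)¹² = s⁴, (rs⁷)¹³ = rs, (rs⁷)¹⁴ = r²s⁸, (rs⁷)¹⁵ = s⁵, (rs⁷)¹⁶ = rs², (rs⁷)¹⁷ = r²s⁹, (rs⁷)¹⁸ = s⁶, (rs⁷)¹⁹ = rs³, (rs⁷)²⁰ = r², (rs⁷)²¹ = s⁷, (rs⁷)²² = rs⁴, (rs⁷)²³ = r²s, (rs⁷)²⁴ = s⁸, (rs⁷)²⁵ = rs⁵, (rs⁷)²⁶ = r²s², (rs⁷)²⁷ = s⁹, (rs⁷)²⁸ = rs⁶, (rs⁷)²⁹ = r²s³, (rs⁷)³⁰ = e.
So |⟨rs⁷⟩| = ord(rs⁷) = 30. With |G| = 30, by Lagrange [G : ⟨rs⁷⟩] = 30/30 = 1.

Answer: 1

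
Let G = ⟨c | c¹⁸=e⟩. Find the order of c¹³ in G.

Compute successive powers until reaching e:
  (c¹³)¹ = c¹³, (c¹³)² = c⁸, (c¹³)³ = c³, (c¹³)⁴ = c¹⁶, (c¹³)⁵ = c¹¹, (c¹³)⁶ = c⁶, (c¹³)⁷ = c, (c¹³)⁸ = c¹⁴, (c¹³)⁹ = c⁹, (c¹³)¹⁰ = c⁴, (c¹³)¹¹ = c¹⁷, (c¹³)¹² = c¹², (c¹³)¹³ = c⁷, (c¹³)¹⁴ = c², (c¹³)¹⁵ = c¹⁵, (c¹³)¹⁶ = c¹⁰, (c¹³)¹⁷ = c⁵, (c¹³)¹⁸ = e.
The smallest positive k with (c¹³)ᵏ = e is 18.

Answer: 18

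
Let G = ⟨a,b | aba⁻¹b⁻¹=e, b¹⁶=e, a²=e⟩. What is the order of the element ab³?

Compute successive powers until reaching e:
  (ab³)¹ = ab³, (ab³)² = b⁶, (ab³)³ = ab⁹, (ab³)⁴ = b¹², (ab³)⁵ = ab¹⁵, (ab³)⁶ = b², (ab³)⁷ = ab⁵, (ab³)⁸ = b⁸, (ab³)⁹ = ab¹¹, (ab³)¹⁰ = b¹⁴, (ab³)¹¹ = ab, (ab³)¹² = b⁴, (ab³)¹³ = ab⁷, (ab³)¹⁴ = b¹⁰, (ab³)¹⁵ = ab¹³, (ab³)¹⁶ = e.
The smallest positive k with (ab³)ᵏ = e is 16.

Answer: 16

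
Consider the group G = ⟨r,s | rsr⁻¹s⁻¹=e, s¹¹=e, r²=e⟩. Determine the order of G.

Enumerate words in the generators, reducing via the relations: the distinct elements are
  {e, r, s, rs, s², s³, s⁴, s⁵, s⁶, s⁷, s⁸, s⁹, rs², rs³, rs⁴, rs⁵, rs⁶, rs⁷, rs⁸, rs⁹, s¹⁰, rs¹⁰}.
No further products give new elements, so |G| = 22.

Answer: 22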